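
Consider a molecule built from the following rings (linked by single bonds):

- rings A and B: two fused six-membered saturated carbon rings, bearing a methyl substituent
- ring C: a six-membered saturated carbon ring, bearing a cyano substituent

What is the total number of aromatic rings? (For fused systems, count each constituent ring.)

0

Ring A has only sp³ atoms, so it is not fully conjugated — not aromatic (cyclohexane ring).
Ring B has only sp³ atoms, so it is not fully conjugated — not aromatic (cyclohexane ring).
Ring C has only sp³ atoms, so it is not fully conjugated — not aromatic (cyclohexane).
No ring is aromatic. Total: 0.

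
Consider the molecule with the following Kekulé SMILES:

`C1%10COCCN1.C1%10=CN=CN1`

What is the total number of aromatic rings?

1

The SMILES encodes a six-membered saturated ring with an oxygen and an N–H nitrogen at positions 1 and 4; a five-membered ring with nitrogens at positions 1 and 3 (one bearing H, one in a C=N bond) and two double bonds.
The 6-membered ring with one oxygen and one N–H (1,4) has only sp³ atoms, so it is not fully conjugated — not aromatic (morpholine).
The 5-membered ring with two nitrogens (one N–H, one =N–) is fully conjugated (every ring atom contributes a p orbital); 2 ring double bonds (4 π electrons) plus a heteroatom lone pair (2) give 6 π electrons. That satisfies 4n+2 with n=1, so it is aromatic (imidazole).
1 of the 2 rings is aromatic. Total: 1.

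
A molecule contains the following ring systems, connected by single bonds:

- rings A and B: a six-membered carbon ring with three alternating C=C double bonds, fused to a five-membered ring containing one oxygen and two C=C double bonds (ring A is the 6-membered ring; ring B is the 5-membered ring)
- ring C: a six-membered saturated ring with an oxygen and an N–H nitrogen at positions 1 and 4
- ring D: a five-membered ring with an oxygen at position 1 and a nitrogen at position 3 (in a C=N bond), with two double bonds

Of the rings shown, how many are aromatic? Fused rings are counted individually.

3

Rings A and B form a fused bicyclic system (with one oxygen) with 9 sp² atoms and 10 π electrons from ring double bonds plus a heteroatom lone pair. 10 = 4(2)+2, so the system is aromatic and both rings count as aromatic (benzofuran).
Ring C has only sp³ atoms, so it is not fully conjugated — not aromatic (morpholine).
Ring D is planar and fully conjugated; 2 ring double bonds (4 π electrons) plus a heteroatom lone pair (2) give 6 π electrons. That satisfies 4n+2 with n=1, so ring D is aromatic (oxazole).
Aromatic: A, B, D. Total: 3.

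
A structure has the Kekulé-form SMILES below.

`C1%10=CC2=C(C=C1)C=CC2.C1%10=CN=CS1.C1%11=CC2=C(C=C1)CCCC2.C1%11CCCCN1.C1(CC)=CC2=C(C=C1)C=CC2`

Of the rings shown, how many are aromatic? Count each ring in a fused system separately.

4

The SMILES encodes a six-membered carbon ring with three alternating C=C double bonds, fused to a five-membered carbon ring containing one C=C double bond and one sp³ carbon; a five-membered ring with a sulfur at position 1 and a nitrogen at position 3 (in a C=N bond), with two double bonds; a six-membered carbon ring with three alternating C=C double bonds, fused to a saturated six-membered carbon ring; a six-membered saturated ring of five carbons and one N–H nitrogen; a six-membered carbon ring with three alternating C=C double bonds, fused to a five-membered carbon ring containing one C=C double bond and one sp³ carbon.
The 6-membered ring is planar and fully conjugated; 3 ring double bonds give 6 π electrons. 6 = 4(1)+2, so it is aromatic (benzene ring).
The 5-membered ring has one sp³ carbon, so it is not fully conjugated — not aromatic (cyclopentene ring).
The 5-membered ring with one sulfur and one =N– is planar and fully conjugated; 2 ring double bonds (4 π electrons) plus a heteroatom lone pair (2) give 6 π electrons. Since 6 = 4n+2 (n=1), it is aromatic (thiazole).
The second 6-membered ring is fully conjugated (every ring atom contributes a p orbital); 3 ring double bonds give 6 π electrons. That satisfies 4n+2 with n=1, so it is aromatic (benzene ring).
The third 6-membered ring has four sp³ carbons, so it is not fully conjugated — not aromatic (cyclohexane ring).
The 6-membered ring with one N–H has only sp³ atoms, so it is not fully conjugated — not aromatic (piperidine).
The fourth 6-membered ring is fully conjugated (every ring atom contributes a p orbital); 3 ring double bonds give 6 π electrons. Since 6 = 4n+2 (n=1), it is aromatic (benzene ring).
The second 5-membered ring has one sp³ carbon, so it is not fully conjugated — not aromatic (cyclopentene ring).
4 of the 8 rings are aromatic. Total: 4.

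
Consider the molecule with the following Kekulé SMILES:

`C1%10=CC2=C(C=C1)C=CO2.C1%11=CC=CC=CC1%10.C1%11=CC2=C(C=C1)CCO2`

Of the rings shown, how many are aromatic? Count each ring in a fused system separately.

The SMILES encodes a six-membered carbon ring with three alternating C=C double bonds, fused to a five-membered ring containing one oxygen and two C=C double bonds; a seven-membered carbon ring with three C=C double bonds and one sp³ carbon; a six-membered carbon ring with three alternating C=C double bonds, fused to a five-membered ring containing one oxygen and two sp³ carbons.
The fused 6/5-membered bicyclic (with one oxygen) is a single π system with 9 sp² atoms and 10 π electrons from ring double bonds plus a heteroatom lone pair. 10 = 4(2)+2, so the system is aromatic and both rings count as aromatic (benzofuran).
The 7-membered ring has one sp³ carbon, so it is not fully conjugated — not aromatic (cycloheptatriene).
The 6-membered ring is planar and fully conjugated; 3 ring double bonds give 6 π electrons. That satisfies 4n+2 with n=1, so it is aromatic (benzene ring).
The 5-membered ring with one oxygen has two sp³ carbons, so it is not fully conjugated — not aromatic (oxolane ring).
3 of the 5 rings are aromatic. Total: 3.

3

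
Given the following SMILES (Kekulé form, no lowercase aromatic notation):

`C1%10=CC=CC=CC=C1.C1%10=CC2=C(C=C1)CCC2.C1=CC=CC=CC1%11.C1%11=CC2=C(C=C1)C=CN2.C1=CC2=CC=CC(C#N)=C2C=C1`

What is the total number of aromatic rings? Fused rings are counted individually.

The SMILES encodes an eight-membered carbon ring with four alternating C=C double bonds; a six-membered carbon ring with three alternating C=C double bonds, fused to a saturated five-membered carbon ring; a seven-membered carbon ring with three C=C double bonds and one sp³ carbon; a six-membered carbon ring with three alternating C=C double bonds, fused to a five-membered ring containing one N–H nitrogen and two C=C double bonds; two fused six-membered carbon rings, each with three alternating C=C double bonds.
The 8-membered ring has only sp² ring atoms; a planar conformation would have a fully conjugated π system of 8 electrons. But 8 = 4(2), which is 4n not 4n+2, so it is not aromatic (cyclooctatetraene) — cyclooctatetraene distorts into a non-planar tub to avoid antiaromaticity.
The 6-membered ring is fully conjugated (every ring atom contributes a p orbital); 3 ring double bonds give 6 π electrons. 6 = 4(1)+2, so it is aromatic (benzene ring).
The 5-membered ring has three sp³ carbons, so it is not fully conjugated — not aromatic (cyclopentane ring).
The 7-membered ring has one sp³ carbon, so it is not fully conjugated — not aromatic (cycloheptatriene).
The fused 6/5-membered bicyclic (with one N–H) is a single π system with 9 sp² atoms and 10 π electrons from ring double bonds plus a heteroatom lone pair. 10 = 4(2)+2, so the system is aromatic and both rings count as aromatic (indole).
The fused 6/6-membered bicyclic is a single π system with 10 sp² atoms and 10 π electrons from ring double bonds. 10 = 4(2)+2, so the system is aromatic and both rings count as aromatic (naphthalene).
5 of the 8 rings are aromatic. Total: 5.

5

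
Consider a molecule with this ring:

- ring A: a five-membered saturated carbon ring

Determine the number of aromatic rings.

0

Ring A has only sp³ atoms, so it is not fully conjugated — not aromatic (cyclopentane).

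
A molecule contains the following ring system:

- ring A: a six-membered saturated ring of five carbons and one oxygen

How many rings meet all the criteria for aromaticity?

0

Ring A has only sp³ atoms, so it is not fully conjugated — not aromatic (tetrahydropyran).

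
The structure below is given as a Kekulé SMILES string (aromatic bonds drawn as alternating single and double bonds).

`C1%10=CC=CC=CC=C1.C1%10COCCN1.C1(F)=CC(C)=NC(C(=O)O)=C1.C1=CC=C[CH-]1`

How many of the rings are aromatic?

2

The SMILES encodes an eight-membered carbon ring with four alternating C=C double bonds; a six-membered saturated ring with an oxygen and an N–H nitrogen at positions 1 and 4; a six-membered ring of five carbons and one nitrogen with three alternating double bonds; a five-membered all-carbon ring bearing a negative charge on one carbon, with two C=C double bonds.
The 8-membered ring has only sp² ring atoms; a planar conformation would have a fully conjugated π system of 8 electrons. But 8 = 4(2), which is 4n not 4n+2, so it is not aromatic (cyclooctatetraene) — cyclooctatetraene distorts into a non-planar tub to avoid antiaromaticity.
The 6-membered ring with one oxygen and one N–H (1,4) has only sp³ atoms, so it is not fully conjugated — not aromatic (morpholine).
The 6-membered ring with one nitrogen has a continuous p-orbital overlap around the ring; 3 ring double bonds give 6 π electrons. 6 = 4(1)+2, so it is aromatic (pyridine).
The 5-membered ring is planar and fully conjugated; 2 ring double bonds (4 π electrons) plus the carbanion lone pair (2) give 6 π electrons. That satisfies 4n+2 with n=1, so it is aromatic (cyclopentadienyl anion).
2 of the 4 rings are aromatic. Total: 2.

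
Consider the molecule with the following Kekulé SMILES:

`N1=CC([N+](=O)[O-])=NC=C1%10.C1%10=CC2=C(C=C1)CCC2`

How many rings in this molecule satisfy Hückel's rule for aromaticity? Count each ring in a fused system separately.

2

The SMILES encodes a six-membered ring with nitrogens at positions 1 and 4 and three alternating double bonds; a six-membered carbon ring with three alternating C=C double bonds, fused to a saturated five-membered carbon ring.
The 6-membered ring with two nitrogens (1,4) has a continuous p-orbital overlap around the ring; 3 ring double bonds give 6 π electrons. 6 = 4(1)+2, so it is aromatic (pyrazine).
The 6-membered ring has a continuous p-orbital overlap around the ring; 3 ring double bonds give 6 π electrons. 6 = 4(1)+2, so it is aromatic (benzene ring).
The 5-membered ring has three sp³ carbons, so it is not fully conjugated — not aromatic (cyclopentane ring).
2 of the 3 rings are aromatic. Total: 2.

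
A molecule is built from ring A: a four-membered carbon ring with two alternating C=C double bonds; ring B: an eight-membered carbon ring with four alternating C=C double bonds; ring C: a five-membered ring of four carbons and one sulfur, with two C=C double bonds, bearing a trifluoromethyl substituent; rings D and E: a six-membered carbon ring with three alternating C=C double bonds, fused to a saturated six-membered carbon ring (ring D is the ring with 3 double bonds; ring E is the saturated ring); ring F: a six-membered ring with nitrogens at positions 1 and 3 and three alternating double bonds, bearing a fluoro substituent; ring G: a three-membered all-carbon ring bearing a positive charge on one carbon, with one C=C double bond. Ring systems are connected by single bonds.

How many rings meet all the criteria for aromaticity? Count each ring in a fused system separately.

Ring A has only sp² ring atoms; a planar conformation would have a fully conjugated π system of 4 electrons. But 4 = 4(1), which is 4n not 4n+2, so ring A is not aromatic (cyclobutadiene) — cyclobutadiene is antiaromatic and distorts to a rectangle.
Ring B has only sp² ring atoms; a planar conformation would have a fully conjugated π system of 8 electrons. But 8 = 4(2), which is 4n not 4n+2, so ring B is not aromatic (cyclooctatetraene) — cyclooctatetraene distorts into a non-planar tub to avoid antiaromaticity.
Ring C has a continuous p-orbital overlap around the ring; 2 ring double bonds (4 π electrons) plus a heteroatom lone pair (2) give 6 π electrons. Since 6 = 4n+2 (n=1), ring C is aromatic (thiophene).
Ring D has a continuous p-orbital overlap around the ring; 3 ring double bonds give 6 π electrons. That satisfies 4n+2 with n=1, so ring D is aromatic (benzene ring).
Ring E has four sp³ carbons, so it is not fully conjugated — not aromatic (cyclohexane ring).
Ring F is planar and fully conjugated; 3 ring double bonds give 6 π electrons. That satisfies 4n+2 with n=1, so ring F is aromatic (pyrimidine).
Ring G is fully conjugated (every ring atom contributes a p orbital); 1 ring double bond (2 π electrons) plus the carbocation's empty p orbital (0, but keeps the ring conjugated) give 2 π electrons. Since 2 = 4n+2 (n=0), ring G is aromatic (cyclopropenyl cation).
Aromatic: C, D, F, G. Total: 4.

4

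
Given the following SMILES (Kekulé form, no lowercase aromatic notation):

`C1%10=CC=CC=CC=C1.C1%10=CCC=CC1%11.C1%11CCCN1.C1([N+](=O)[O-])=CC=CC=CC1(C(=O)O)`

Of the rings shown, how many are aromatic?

The SMILES encodes an eight-membered carbon ring with four alternating C=C double bonds; a six-membered carbon ring with two isolated C=C double bonds and two sp³ carbons; a five-membered saturated ring of four carbons and one N–H nitrogen; a seven-membered carbon ring with three C=C double bonds and one sp³ carbon.
The 8-membered ring has only sp² ring atoms; a planar conformation would have a fully conjugated π system of 8 electrons. But 8 = 4(2), which is 4n not 4n+2, so it is not aromatic (cyclooctatetraene) — cyclooctatetraene distorts into a non-planar tub to avoid antiaromaticity.
The 6-membered ring has two sp³ carbons, so it is not fully conjugated — not aromatic (1,4-cyclohexadiene).
The 5-membered ring with one N–H has only sp³ atoms, so it is not fully conjugated — not aromatic (pyrrolidine).
The 7-membered ring has one sp³ carbon, so it is not fully conjugated — not aromatic (cycloheptatriene).
None of the rings are aromatic. Total: 0.

0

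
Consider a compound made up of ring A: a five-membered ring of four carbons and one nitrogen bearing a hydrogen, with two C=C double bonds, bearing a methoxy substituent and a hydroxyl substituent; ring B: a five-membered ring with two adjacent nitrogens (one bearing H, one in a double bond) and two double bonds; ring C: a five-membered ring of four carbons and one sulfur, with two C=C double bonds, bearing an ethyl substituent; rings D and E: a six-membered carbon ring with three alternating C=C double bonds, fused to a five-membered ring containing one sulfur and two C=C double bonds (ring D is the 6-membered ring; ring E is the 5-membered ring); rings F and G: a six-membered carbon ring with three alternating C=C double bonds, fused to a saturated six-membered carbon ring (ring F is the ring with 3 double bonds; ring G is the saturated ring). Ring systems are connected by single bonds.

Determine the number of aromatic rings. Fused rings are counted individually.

Ring A is fully conjugated (every ring atom contributes a p orbital); 2 ring double bonds (4 π electrons) plus a heteroatom lone pair (2) give 6 π electrons. Since 6 = 4n+2 (n=1), ring A is aromatic (pyrrole).
Ring B is fully conjugated (every ring atom contributes a p orbital); 2 ring double bonds (4 π electrons) plus a heteroatom lone pair (2) give 6 π electrons. Since 6 = 4n+2 (n=1), ring B is aromatic (pyrazole).
Ring C has a continuous p-orbital overlap around the ring; 2 ring double bonds (4 π electrons) plus a heteroatom lone pair (2) give 6 π electrons. Since 6 = 4n+2 (n=1), ring C is aromatic (thiophene).
Rings D and E form a fused bicyclic system (with one sulfur) with 9 sp² atoms and 10 π electrons from ring double bonds plus a heteroatom lone pair. 10 = 4(2)+2, so the system is aromatic and both rings count as aromatic (benzothiophene).
Ring F is fully conjugated (every ring atom contributes a p orbital); 3 ring double bonds give 6 π electrons. Since 6 = 4n+2 (n=1), ring F is aromatic (benzene ring).
Ring G has four sp³ carbons, so it is not fully conjugated — not aromatic (cyclohexane ring).
Aromatic: A, B, C, D, E, F. Total: 6.

6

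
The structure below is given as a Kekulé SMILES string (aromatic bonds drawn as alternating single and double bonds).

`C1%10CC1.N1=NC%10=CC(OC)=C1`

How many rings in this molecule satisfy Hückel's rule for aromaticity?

1

The SMILES encodes a three-membered saturated carbon ring; a six-membered ring with two adjacent nitrogens and three alternating double bonds.
The 3-membered ring has only sp³ atoms, so it is not fully conjugated — not aromatic (cyclopropane).
The 6-membered ring with two nitrogens (1,2) is fully conjugated (every ring atom contributes a p orbital); 3 ring double bonds give 6 π electrons. That satisfies 4n+2 with n=1, so it is aromatic (pyridazine).
1 of the 2 rings is aromatic. Total: 1.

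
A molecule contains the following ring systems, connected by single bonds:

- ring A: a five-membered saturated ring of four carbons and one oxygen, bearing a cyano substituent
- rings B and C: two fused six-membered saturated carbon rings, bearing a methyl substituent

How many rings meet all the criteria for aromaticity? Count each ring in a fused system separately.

Ring A has only sp³ atoms, so it is not fully conjugated — not aromatic (tetrahydrofuran).
Ring B has only sp³ atoms, so it is not fully conjugated — not aromatic (cyclohexane ring).
Ring C has only sp³ atoms, so it is not fully conjugated — not aromatic (cyclohexane ring).
No ring is aromatic. Total: 0.

0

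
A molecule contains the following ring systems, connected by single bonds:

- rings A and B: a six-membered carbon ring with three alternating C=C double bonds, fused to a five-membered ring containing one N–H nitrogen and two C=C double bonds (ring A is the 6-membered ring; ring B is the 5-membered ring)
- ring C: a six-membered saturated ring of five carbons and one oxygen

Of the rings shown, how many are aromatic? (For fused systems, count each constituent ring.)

Rings A and B form a fused bicyclic system (with one N–H) with 9 sp² atoms and 10 π electrons from ring double bonds plus a heteroatom lone pair. 10 = 4(2)+2, so the system is aromatic and both rings count as aromatic (indole).
Ring C has only sp³ atoms, so it is not fully conjugated — not aromatic (tetrahydropyran).
Aromatic: A, B. Total: 2.

2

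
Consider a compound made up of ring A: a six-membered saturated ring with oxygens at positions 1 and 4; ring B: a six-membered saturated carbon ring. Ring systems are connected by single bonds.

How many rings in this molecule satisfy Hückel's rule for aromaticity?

Ring A has only sp³ atoms, so it is not fully conjugated — not aromatic (1,4-dioxane).
Ring B has only sp³ atoms, so it is not fully conjugated — not aromatic (cyclohexane).
No ring is aromatic. Total: 0.

0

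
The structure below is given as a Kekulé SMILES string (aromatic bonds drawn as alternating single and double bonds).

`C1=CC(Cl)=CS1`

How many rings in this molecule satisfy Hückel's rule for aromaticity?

The SMILES encodes a five-membered ring of four carbons and one sulfur, with two C=C double bonds.
The 5-membered ring with one sulfur has a continuous p-orbital overlap around the ring; 2 ring double bonds (4 π electrons) plus a heteroatom lone pair (2) give 6 π electrons. Since 6 = 4n+2 (n=1), it is aromatic (thiophene).

1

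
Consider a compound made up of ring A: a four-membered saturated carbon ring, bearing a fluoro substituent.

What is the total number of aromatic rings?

0

Ring A has only sp³ atoms, so it is not fully conjugated — not aromatic (cyclobutane).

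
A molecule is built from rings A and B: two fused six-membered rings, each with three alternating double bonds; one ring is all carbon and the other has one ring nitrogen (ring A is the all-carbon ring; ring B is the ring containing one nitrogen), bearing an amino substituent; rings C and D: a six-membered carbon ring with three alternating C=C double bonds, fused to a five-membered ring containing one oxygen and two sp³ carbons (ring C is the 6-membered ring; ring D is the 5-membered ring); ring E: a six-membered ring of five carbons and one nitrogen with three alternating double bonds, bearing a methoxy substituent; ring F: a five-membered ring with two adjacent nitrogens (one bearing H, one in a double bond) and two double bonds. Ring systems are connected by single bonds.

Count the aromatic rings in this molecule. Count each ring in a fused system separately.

Rings A and B form a fused bicyclic system (with one nitrogen) with 10 sp² atoms and 10 π electrons from ring double bonds. 10 = 4(2)+2, so the system is aromatic and both rings count as aromatic (quinoline).
Ring C is planar and fully conjugated; 3 ring double bonds give 6 π electrons. Since 6 = 4n+2 (n=1), ring C is aromatic (benzene ring).
Ring D has two sp³ carbons, so it is not fully conjugated — not aromatic (oxolane ring).
Ring E is fully conjugated (every ring atom contributes a p orbital); 3 ring double bonds give 6 π electrons. 6 = 4(1)+2, so ring E is aromatic (pyridine).
Ring F is fully conjugated (every ring atom contributes a p orbital); 2 ring double bonds (4 π electrons) plus a heteroatom lone pair (2) give 6 π electrons. That satisfies 4n+2 with n=1, so ring F is aromatic (pyrazole).
Aromatic: A, B, C, E, F. Total: 5.

5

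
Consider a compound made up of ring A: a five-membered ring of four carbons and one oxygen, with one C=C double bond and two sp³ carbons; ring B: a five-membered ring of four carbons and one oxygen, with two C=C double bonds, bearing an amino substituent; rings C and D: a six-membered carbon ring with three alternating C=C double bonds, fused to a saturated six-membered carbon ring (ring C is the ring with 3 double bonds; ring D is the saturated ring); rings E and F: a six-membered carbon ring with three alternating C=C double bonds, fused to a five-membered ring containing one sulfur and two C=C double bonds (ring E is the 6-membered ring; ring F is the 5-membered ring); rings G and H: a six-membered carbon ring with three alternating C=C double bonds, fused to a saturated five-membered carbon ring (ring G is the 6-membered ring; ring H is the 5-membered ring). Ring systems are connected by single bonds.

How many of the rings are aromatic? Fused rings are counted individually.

Ring A has two sp³ carbons, so it is not fully conjugated — not aromatic (2,3-dihydrofuran).
Ring B is planar and fully conjugated; 2 ring double bonds (4 π electrons) plus a heteroatom lone pair (2) give 6 π electrons. 6 = 4(1)+2, so ring B is aromatic (furan).
Ring C is planar and fully conjugated; 3 ring double bonds give 6 π electrons. That satisfies 4n+2 with n=1, so ring C is aromatic (benzene ring).
Ring D has four sp³ carbons, so it is not fully conjugated — not aromatic (cyclohexane ring).
Rings E and F form a fused bicyclic system (with one sulfur) with 9 sp² atoms and 10 π electrons from ring double bonds plus a heteroatom lone pair. 10 = 4(2)+2, so the system is aromatic and both rings count as aromatic (benzothiophene).
Ring G has a continuous p-orbital overlap around the ring; 3 ring double bonds give 6 π electrons. 6 = 4(1)+2, so ring G is aromatic (benzene ring).
Ring H has three sp³ carbons, so it is not fully conjugated — not aromatic (cyclopentane ring).
Aromatic: B, C, E, F, G. Total: 5.

5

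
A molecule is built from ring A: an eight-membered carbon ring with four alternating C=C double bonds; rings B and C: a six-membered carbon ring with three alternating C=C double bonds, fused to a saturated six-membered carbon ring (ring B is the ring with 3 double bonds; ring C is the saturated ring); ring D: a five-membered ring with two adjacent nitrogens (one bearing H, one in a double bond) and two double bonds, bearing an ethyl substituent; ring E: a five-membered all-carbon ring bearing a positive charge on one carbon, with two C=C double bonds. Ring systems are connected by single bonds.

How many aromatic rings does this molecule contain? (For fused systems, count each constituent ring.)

2

Ring A has only sp² ring atoms; a planar conformation would have a fully conjugated π system of 8 electrons. But 8 = 4(2), which is 4n not 4n+2, so ring A is not aromatic (cyclooctatetraene) — cyclooctatetraene distorts into a non-planar tub to avoid antiaromaticity.
Ring B is planar and fully conjugated; 3 ring double bonds give 6 π electrons. That satisfies 4n+2 with n=1, so ring B is aromatic (benzene ring).
Ring C has four sp³ carbons, so it is not fully conjugated — not aromatic (cyclohexane ring).
Ring D has a continuous p-orbital overlap around the ring; 2 ring double bonds (4 π electrons) plus a heteroatom lone pair (2) give 6 π electrons. Since 6 = 4n+2 (n=1), ring D is aromatic (pyrazole).
Ring E has only sp² ring atoms; a planar conformation would have a fully conjugated π system of 4 electrons. But 4 = 4(1), which is 4n not 4n+2, so ring E is not aromatic (cyclopentadienyl cation).
Aromatic: B, D. Total: 2.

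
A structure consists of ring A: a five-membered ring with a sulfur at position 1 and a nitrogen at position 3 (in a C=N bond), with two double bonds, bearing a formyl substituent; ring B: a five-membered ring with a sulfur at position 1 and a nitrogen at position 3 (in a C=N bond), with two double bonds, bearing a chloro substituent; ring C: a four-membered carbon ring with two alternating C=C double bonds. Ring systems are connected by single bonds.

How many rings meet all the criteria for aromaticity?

2

Ring A has a continuous p-orbital overlap around the ring; 2 ring double bonds (4 π electrons) plus a heteroatom lone pair (2) give 6 π electrons. Since 6 = 4n+2 (n=1), ring A is aromatic (thiazole).
Ring B has a continuous p-orbital overlap around the ring; 2 ring double bonds (4 π electrons) plus a heteroatom lone pair (2) give 6 π electrons. 6 = 4(1)+2, so ring B is aromatic (thiazole).
Ring C has only sp² ring atoms; a planar conformation would have a fully conjugated π system of 4 electrons. But 4 = 4(1), which is 4n not 4n+2, so ring C is not aromatic (cyclobutadiene) — cyclobutadiene is antiaromatic and distorts to a rectangle.
Aromatic: A, B. Total: 2.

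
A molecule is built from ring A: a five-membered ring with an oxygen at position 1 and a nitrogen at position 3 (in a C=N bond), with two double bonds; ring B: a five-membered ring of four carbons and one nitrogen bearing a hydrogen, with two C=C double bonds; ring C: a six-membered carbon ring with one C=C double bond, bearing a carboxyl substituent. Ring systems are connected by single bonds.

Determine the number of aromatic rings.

2

Ring A is fully conjugated (every ring atom contributes a p orbital); 2 ring double bonds (4 π electrons) plus a heteroatom lone pair (2) give 6 π electrons. Since 6 = 4n+2 (n=1), ring A is aromatic (oxazole).
Ring B is fully conjugated (every ring atom contributes a p orbital); 2 ring double bonds (4 π electrons) plus a heteroatom lone pair (2) give 6 π electrons. 6 = 4(1)+2, so ring B is aromatic (pyrrole).
Ring C has four sp³ carbons, so it is not fully conjugated — not aromatic (cyclohexene).
Aromatic: A, B. Total: 2.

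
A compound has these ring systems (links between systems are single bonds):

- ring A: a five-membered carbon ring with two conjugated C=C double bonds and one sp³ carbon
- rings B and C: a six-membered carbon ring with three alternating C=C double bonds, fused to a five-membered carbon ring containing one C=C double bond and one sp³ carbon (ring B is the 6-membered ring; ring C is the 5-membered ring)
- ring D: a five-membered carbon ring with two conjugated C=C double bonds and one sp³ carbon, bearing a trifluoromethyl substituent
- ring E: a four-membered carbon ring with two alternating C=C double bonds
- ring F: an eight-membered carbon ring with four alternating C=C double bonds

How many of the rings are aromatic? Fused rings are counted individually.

Ring A has one sp³ carbon, so it is not fully conjugated — not aromatic (cyclopentadiene).
Ring B is planar and fully conjugated; 3 ring double bonds give 6 π electrons. 6 = 4(1)+2, so ring B is aromatic (benzene ring).
Ring C has one sp³ carbon, so it is not fully conjugated — not aromatic (cyclopentene ring).
Ring D has one sp³ carbon, so it is not fully conjugated — not aromatic (cyclopentadiene).
Ring E has only sp² ring atoms; a planar conformation would have a fully conjugated π system of 4 electrons. But 4 = 4(1), which is 4n not 4n+2, so ring E is not aromatic (cyclobutadiene) — cyclobutadiene is antiaromatic and distorts to a rectangle.
Ring F has only sp² ring atoms; a planar conformation would have a fully conjugated π system of 8 electrons. But 8 = 4(2), which is 4n not 4n+2, so ring F is not aromatic (cyclooctatetraene) — cyclooctatetraene distorts into a non-planar tub to avoid antiaromaticity.
Aromatic: B. Total: 1.

1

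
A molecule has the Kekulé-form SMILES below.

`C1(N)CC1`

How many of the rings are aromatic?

The SMILES encodes a three-membered saturated carbon ring.
The 3-membered ring has only sp³ atoms, so it is not fully conjugated — not aromatic (cyclopropane).

0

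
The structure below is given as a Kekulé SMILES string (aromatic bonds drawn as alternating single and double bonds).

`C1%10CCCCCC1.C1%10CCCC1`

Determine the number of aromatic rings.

0

The SMILES encodes a seven-membered saturated carbon ring; a five-membered saturated carbon ring.
The 7-membered ring has only sp³ atoms, so it is not fully conjugated — not aromatic (cycloheptane).
The 5-membered ring has only sp³ atoms, so it is not fully conjugated — not aromatic (cyclopentane).
None of the rings are aromatic. Total: 0.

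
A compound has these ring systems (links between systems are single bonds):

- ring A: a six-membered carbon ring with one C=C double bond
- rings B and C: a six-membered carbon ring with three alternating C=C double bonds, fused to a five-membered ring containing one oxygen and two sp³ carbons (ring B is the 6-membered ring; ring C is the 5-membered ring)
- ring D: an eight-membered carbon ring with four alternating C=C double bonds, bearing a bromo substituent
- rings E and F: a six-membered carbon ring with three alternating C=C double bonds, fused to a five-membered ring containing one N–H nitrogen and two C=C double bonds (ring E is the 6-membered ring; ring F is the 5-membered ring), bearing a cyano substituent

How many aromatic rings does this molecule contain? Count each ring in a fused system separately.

Ring A has four sp³ carbons, so it is not fully conjugated — not aromatic (cyclohexene).
Ring B is planar and fully conjugated; 3 ring double bonds give 6 π electrons. That satisfies 4n+2 with n=1, so ring B is aromatic (benzene ring).
Ring C has two sp³ carbons, so it is not fully conjugated — not aromatic (oxolane ring).
Ring D has only sp² ring atoms; a planar conformation would have a fully conjugated π system of 8 electrons. But 8 = 4(2), which is 4n not 4n+2, so ring D is not aromatic (cyclooctatetraene) — cyclooctatetraene distorts into a non-planar tub to avoid antiaromaticity.
Rings E and F form a fused bicyclic system (with one N–H) with 9 sp² atoms and 10 π electrons from ring double bonds plus a heteroatom lone pair. 10 = 4(2)+2, so the system is aromatic and both rings count as aromatic (indole).
Aromatic: B, E, F. Total: 3.

3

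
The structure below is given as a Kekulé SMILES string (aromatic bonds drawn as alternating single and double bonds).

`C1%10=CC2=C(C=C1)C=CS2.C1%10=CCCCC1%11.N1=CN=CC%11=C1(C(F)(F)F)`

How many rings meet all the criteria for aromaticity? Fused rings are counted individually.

3

The SMILES encodes a six-membered carbon ring with three alternating C=C double bonds, fused to a five-membered ring containing one sulfur and two C=C double bonds; a six-membered carbon ring with one C=C double bond; a six-membered ring with nitrogens at positions 1 and 3 and three alternating double bonds.
The fused 6/5-membered bicyclic (with one sulfur) is a single π system with 9 sp² atoms and 10 π electrons from ring double bonds plus a heteroatom lone pair. 10 = 4(2)+2, so the system is aromatic and both rings count as aromatic (benzothiophene).
The 6-membered ring has four sp³ carbons, so it is not fully conjugated — not aromatic (cyclohexene).
The 6-membered ring with two nitrogens (1,3) is fully conjugated (every ring atom contributes a p orbital); 3 ring double bonds give 6 π electrons. Since 6 = 4n+2 (n=1), it is aromatic (pyrimidine).
3 of the 4 rings are aromatic. Total: 3.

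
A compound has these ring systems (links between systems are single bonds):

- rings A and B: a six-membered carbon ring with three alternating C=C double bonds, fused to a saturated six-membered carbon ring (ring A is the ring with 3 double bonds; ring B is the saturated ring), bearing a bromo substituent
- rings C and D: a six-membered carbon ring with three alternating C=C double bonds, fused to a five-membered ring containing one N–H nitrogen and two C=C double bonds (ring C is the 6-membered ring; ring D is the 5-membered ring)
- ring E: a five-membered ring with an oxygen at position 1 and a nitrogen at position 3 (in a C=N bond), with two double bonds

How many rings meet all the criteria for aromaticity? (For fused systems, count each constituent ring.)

Ring A is fully conjugated (every ring atom contributes a p orbital); 3 ring double bonds give 6 π electrons. 6 = 4(1)+2, so ring A is aromatic (benzene ring).
Ring B has four sp³ carbons, so it is not fully conjugated — not aromatic (cyclohexane ring).
Rings C and D form a fused bicyclic system (with one N–H) with 9 sp² atoms and 10 π electrons from ring double bonds plus a heteroatom lone pair. 10 = 4(2)+2, so the system is aromatic and both rings count as aromatic (indole).
Ring E is planar and fully conjugated; 2 ring double bonds (4 π electrons) plus a heteroatom lone pair (2) give 6 π electrons. 6 = 4(1)+2, so ring E is aromatic (oxazole).
Aromatic: A, C, D, E. Total: 4.

4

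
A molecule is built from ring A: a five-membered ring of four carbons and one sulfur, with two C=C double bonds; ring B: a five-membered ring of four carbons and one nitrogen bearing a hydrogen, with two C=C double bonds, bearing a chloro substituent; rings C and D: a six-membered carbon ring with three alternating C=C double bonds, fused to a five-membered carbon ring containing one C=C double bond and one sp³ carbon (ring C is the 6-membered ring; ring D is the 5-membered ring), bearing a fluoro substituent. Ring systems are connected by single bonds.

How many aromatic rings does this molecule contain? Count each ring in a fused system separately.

3

Ring A has a continuous p-orbital overlap around the ring; 2 ring double bonds (4 π electrons) plus a heteroatom lone pair (2) give 6 π electrons. 6 = 4(1)+2, so ring A is aromatic (thiophene).
Ring B is fully conjugated (every ring atom contributes a p orbital); 2 ring double bonds (4 π electrons) plus a heteroatom lone pair (2) give 6 π electrons. That satisfies 4n+2 with n=1, so ring B is aromatic (pyrrole).
Ring C has a continuous p-orbital overlap around the ring; 3 ring double bonds give 6 π electrons. That satisfies 4n+2 with n=1, so ring C is aromatic (benzene ring).
Ring D has one sp³ carbon, so it is not fully conjugated — not aromatic (cyclopentene ring).
Aromatic: A, B, C. Total: 3.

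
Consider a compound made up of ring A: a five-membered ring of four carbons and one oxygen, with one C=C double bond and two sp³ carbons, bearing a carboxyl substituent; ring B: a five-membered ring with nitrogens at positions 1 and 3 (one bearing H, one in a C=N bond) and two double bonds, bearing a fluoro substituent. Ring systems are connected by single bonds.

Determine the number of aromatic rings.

1

Ring A has two sp³ carbons, so it is not fully conjugated — not aromatic (2,3-dihydrofuran).
Ring B has a continuous p-orbital overlap around the ring; 2 ring double bonds (4 π electrons) plus a heteroatom lone pair (2) give 6 π electrons. Since 6 = 4n+2 (n=1), ring B is aromatic (imidazole).
Aromatic: B. Total: 1.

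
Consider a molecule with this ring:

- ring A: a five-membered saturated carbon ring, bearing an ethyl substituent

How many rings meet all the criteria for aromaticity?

Ring A has only sp³ atoms, so it is not fully conjugated — not aromatic (cyclopentane).

0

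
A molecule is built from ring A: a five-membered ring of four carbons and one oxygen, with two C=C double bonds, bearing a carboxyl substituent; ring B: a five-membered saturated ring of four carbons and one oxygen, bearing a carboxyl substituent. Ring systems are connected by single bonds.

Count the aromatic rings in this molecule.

Ring A is fully conjugated (every ring atom contributes a p orbital); 2 ring double bonds (4 π electrons) plus a heteroatom lone pair (2) give 6 π electrons. Since 6 = 4n+2 (n=1), ring A is aromatic (furan).
Ring B has only sp³ atoms, so it is not fully conjugated — not aromatic (tetrahydrofuran).
Aromatic: A. Total: 1.

1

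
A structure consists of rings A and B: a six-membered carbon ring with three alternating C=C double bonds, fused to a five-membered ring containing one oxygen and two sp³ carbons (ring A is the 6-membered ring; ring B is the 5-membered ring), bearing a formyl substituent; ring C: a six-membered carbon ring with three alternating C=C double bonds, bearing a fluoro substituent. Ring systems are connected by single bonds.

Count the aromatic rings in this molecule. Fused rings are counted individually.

Ring A has a continuous p-orbital overlap around the ring; 3 ring double bonds give 6 π electrons. 6 = 4(1)+2, so ring A is aromatic (benzene ring).
Ring B has two sp³ carbons, so it is not fully conjugated — not aromatic (oxolane ring).
Ring C has a continuous p-orbital overlap around the ring; 3 ring double bonds give 6 π electrons. That satisfies 4n+2 with n=1, so ring C is aromatic (benzene).
Aromatic: A, C. Total: 2.

2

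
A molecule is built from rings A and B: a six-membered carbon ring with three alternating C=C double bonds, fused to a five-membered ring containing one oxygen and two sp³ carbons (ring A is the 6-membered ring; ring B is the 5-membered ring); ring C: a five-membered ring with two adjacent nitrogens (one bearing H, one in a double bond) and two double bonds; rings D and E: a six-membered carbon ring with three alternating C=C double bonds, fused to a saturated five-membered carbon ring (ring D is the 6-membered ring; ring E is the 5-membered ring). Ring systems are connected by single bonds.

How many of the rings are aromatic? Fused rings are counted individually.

3

Ring A is fully conjugated (every ring atom contributes a p orbital); 3 ring double bonds give 6 π electrons. Since 6 = 4n+2 (n=1), ring A is aromatic (benzene ring).
Ring B has two sp³ carbons, so it is not fully conjugated — not aromatic (oxolane ring).
Ring C is fully conjugated (every ring atom contributes a p orbital); 2 ring double bonds (4 π electrons) plus a heteroatom lone pair (2) give 6 π electrons. That satisfies 4n+2 with n=1, so ring C is aromatic (pyrazole).
Ring D is planar and fully conjugated; 3 ring double bonds give 6 π electrons. That satisfies 4n+2 with n=1, so ring D is aromatic (benzene ring).
Ring E has three sp³ carbons, so it is not fully conjugated — not aromatic (cyclopentane ring).
Aromatic: A, C, D. Total: 3.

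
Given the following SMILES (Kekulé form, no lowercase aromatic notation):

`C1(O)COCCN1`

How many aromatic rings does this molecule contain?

0

The SMILES encodes a six-membered saturated ring with an oxygen and an N–H nitrogen at positions 1 and 4.
The 6-membered ring with one oxygen and one N–H (1,4) has only sp³ atoms, so it is not fully conjugated — not aromatic (morpholine).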